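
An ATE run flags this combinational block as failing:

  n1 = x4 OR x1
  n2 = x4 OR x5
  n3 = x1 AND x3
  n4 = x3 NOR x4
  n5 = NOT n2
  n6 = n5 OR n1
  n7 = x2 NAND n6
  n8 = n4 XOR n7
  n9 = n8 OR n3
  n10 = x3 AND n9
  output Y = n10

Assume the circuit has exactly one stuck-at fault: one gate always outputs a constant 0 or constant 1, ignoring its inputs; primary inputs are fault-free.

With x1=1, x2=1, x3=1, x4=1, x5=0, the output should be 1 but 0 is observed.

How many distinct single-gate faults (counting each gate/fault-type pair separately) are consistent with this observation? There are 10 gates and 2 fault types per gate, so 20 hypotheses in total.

3

Fault-free: n1=1, n2=1, n3=1, n4=0, n5=0, n6=1, n7=0, n8=0, n9=1, n10=1 → 1. Observed 0.
  n1: none of the 2 fault types match ✗
  n2: none of the 2 fault types match ✗
  n3: stuck-at-0 ✓; others ✗
  n4: none of the 2 fault types match ✗
  n5: none of the 2 fault types match ✗
  n6: none of the 2 fault types match ✗
  n7: none of the 2 fault types match ✗
  n8: none of the 2 fault types match ✗
  n9: stuck-at-0 ✓; others ✗
  n10: stuck-at-0 ✓; others ✗
Consistent faults: {n3 stuck-at-0, n9 stuck-at-0, n10 stuck-at-0} — 3 in all.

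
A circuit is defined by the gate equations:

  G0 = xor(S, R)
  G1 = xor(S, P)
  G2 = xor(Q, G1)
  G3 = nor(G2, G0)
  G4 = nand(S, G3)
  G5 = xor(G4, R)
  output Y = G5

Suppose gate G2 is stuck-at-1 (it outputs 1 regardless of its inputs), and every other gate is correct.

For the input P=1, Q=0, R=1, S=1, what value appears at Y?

Propagate with G2 forced: G0=0, G1=0, G2=1 [stuck-at-1], G3=0, G4=1, G5=0.
So Y = 0. (Without the fault it would be 1.)

0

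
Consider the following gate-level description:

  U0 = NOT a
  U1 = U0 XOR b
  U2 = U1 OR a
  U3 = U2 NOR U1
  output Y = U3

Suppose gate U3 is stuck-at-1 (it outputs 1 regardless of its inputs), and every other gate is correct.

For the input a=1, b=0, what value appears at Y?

Propagate with U3 forced: U0=0, U1=0, U2=1, U3=1 [stuck-at-1].
So Y = 1. (Without the fault it would be 0.)

1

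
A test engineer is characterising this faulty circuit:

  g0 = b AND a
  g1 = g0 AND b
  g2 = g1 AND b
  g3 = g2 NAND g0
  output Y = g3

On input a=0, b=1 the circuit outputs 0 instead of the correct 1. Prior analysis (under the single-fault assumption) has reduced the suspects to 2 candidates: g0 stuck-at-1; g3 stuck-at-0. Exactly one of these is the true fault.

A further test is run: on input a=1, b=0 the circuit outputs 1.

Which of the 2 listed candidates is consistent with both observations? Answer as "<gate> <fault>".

Evaluate each candidate on input a=1, b=0:
  g0 stuck-at-1: g0=1 [stuck-at-1], g1=0, g2=0, g3=1 → 1 — matches
  g3 stuck-at-0: g0=0, g1=0, g2=0, g3=0 [stuck-at-0] → 0 — eliminated
Only g0 stuck-at-1 reproduces the observed 1.

g0 stuck-at-1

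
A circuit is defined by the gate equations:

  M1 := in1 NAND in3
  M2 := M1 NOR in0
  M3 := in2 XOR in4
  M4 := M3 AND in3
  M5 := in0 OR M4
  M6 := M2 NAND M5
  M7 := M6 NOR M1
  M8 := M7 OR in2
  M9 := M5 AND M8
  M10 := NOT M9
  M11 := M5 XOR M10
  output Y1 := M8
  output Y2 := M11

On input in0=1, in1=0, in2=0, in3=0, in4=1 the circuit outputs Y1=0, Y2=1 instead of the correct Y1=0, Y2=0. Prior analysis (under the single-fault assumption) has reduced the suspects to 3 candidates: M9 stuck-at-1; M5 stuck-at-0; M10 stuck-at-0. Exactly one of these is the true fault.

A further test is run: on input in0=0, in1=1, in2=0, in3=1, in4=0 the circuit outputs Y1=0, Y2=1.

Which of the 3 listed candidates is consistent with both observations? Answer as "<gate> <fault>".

Evaluate each candidate on input in0=0, in1=1, in2=0, in3=1, in4=0:
  M9 stuck-at-1: M1=0, M2=1, M3=0, M4=0, M5=0, M6=1, M7=0, M8=0, M9=1 [stuck-at-1], M10=0, M11=0 → Y1=0, Y2=0 — eliminated
  M5 stuck-at-0: M1=0, M2=1, M3=0, M4=0, M5=0 [stuck-at-0], M6=1, M7=0, M8=0, M9=0, M10=1, M11=1 → Y1=0, Y2=1 — matches
  M10 stuck-at-0: M1=0, M2=1, M3=0, M4=0, M5=0, M6=1, M7=0, M8=0, M9=0, M10=0 [stuck-at-0], M11=0 → Y1=0, Y2=0 — eliminated
Only M5 stuck-at-0 reproduces the observed Y1=0, Y2=1.

M5 stuck-at-0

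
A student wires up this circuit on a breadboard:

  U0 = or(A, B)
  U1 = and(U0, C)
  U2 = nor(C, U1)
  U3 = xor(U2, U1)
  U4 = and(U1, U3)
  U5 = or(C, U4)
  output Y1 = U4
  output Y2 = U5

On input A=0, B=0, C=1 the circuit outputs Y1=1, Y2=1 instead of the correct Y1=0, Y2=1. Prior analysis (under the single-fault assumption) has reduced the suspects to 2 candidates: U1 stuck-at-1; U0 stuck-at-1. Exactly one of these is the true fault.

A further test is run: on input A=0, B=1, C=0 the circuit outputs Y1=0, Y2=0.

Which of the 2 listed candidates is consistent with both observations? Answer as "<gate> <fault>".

U0 stuck-at-1

Evaluate each candidate on input A=0, B=1, C=0:
  U1 stuck-at-1: U0=1, U1=1 [stuck-at-1], U2=0, U3=1, U4=1, U5=1 → Y1=1, Y2=1 — eliminated
  U0 stuck-at-1: U0=1 [stuck-at-1], U1=0, U2=1, U3=1, U4=0, U5=0 → Y1=0, Y2=0 — matches
Only U0 stuck-at-1 reproduces the observed Y1=0, Y2=0.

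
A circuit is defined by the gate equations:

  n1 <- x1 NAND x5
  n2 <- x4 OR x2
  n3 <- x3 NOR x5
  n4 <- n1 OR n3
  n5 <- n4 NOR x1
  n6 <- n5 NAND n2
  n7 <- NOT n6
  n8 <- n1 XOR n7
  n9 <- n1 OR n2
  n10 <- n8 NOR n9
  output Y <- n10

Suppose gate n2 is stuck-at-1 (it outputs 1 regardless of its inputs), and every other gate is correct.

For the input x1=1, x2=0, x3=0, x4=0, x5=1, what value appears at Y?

0

Propagate with n2 forced: n1=0, n2=1 [stuck-at-1], n3=0, n4=0, n5=0, n6=1, n7=0, n8=0, n9=1, n10=0.
So Y = 0. (Without the fault it would be 1.)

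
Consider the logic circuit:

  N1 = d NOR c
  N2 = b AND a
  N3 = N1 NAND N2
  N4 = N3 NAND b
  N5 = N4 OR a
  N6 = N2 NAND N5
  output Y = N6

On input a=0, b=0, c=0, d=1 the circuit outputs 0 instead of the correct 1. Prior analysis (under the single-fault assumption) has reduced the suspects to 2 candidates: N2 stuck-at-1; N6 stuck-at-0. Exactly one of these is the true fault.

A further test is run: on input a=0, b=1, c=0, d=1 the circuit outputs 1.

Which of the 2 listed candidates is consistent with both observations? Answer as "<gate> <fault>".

Evaluate each candidate on input a=0, b=1, c=0, d=1:
  N2 stuck-at-1: N1=0, N2=1 [stuck-at-1], N3=1, N4=0, N5=0, N6=1 → 1 — matches
  N6 stuck-at-0: N1=0, N2=0, N3=1, N4=0, N5=0, N6=0 [stuck-at-0] → 0 — eliminated
Only N2 stuck-at-1 reproduces the observed 1.

N2 stuck-at-1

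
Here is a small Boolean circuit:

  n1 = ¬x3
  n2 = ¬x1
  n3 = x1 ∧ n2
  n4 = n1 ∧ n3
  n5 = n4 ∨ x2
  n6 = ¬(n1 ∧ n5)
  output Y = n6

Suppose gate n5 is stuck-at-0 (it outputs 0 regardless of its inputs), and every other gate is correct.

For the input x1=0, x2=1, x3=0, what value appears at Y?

1

Propagate with n5 forced: n1=1, n2=1, n3=0, n4=0, n5=0 [stuck-at-0], n6=1.
So Y = 1. (Without the fault it would be 0.)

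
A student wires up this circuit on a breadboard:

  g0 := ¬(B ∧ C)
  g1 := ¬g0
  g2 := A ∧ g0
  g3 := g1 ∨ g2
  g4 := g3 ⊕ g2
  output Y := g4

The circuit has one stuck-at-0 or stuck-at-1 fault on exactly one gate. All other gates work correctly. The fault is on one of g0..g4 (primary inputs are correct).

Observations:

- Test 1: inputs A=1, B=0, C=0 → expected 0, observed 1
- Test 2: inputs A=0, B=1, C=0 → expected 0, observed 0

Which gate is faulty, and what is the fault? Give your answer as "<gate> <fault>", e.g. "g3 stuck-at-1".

g3 stuck-at-0

Fault-free values for test 1 (A=1, B=0, C=0): g0=1, g1=0, g2=1, g3=1, g4=0, giving Y=0. Observed 1.
Test 1: faults giving observed 1 are {g0 stuck-at-0, g3 stuck-at-0, g4 stuck-at-1}.
Test 2 (A=0, B=1, C=0): fault-free g0=1, g1=0, g2=0, g3=0, g4=0 → 0; observed 0. Eliminates g0 stuck-at-0, g4 stuck-at-1.
Only g3 stuck-at-0 is consistent with every test.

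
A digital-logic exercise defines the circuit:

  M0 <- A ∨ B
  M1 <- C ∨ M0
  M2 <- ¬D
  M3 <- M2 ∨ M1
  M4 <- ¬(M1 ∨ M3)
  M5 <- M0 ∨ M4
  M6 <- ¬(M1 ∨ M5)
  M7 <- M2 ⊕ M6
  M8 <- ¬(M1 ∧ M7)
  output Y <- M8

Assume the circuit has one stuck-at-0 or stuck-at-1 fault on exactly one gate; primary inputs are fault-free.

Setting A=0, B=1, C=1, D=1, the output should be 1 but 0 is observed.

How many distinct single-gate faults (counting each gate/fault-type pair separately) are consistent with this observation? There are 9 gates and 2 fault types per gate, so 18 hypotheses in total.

4

Fault-free: M0=1, M1=1, M2=0, M3=1, M4=0, M5=1, M6=0, M7=0, M8=1 → 1. Observed 0.
  M0: none of the 2 fault types match ✗
  M1: none of the 2 fault types match ✗
  M2: stuck-at-1 ✓; others ✗
  M3: none of the 2 fault types match ✗
  M4: none of the 2 fault types match ✗
  M5: none of the 2 fault types match ✗
  M6: stuck-at-1 ✓; others ✗
  M7: stuck-at-1 ✓; others ✗
  M8: stuck-at-0 ✓; others ✗
Consistent faults: {M2 stuck-at-1, M6 stuck-at-1, M7 stuck-at-1, M8 stuck-at-0} — 4 in all.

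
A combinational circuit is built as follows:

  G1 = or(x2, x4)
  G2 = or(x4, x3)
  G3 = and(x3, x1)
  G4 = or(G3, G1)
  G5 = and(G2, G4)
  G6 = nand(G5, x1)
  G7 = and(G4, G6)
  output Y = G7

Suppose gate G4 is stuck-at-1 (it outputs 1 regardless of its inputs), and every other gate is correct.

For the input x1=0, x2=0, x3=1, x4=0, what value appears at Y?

Propagate with G4 forced: G1=0, G2=1, G3=0, G4=1 [stuck-at-1], G5=1, G6=1, G7=1.
So Y = 1. (Without the fault it would be 0.)

1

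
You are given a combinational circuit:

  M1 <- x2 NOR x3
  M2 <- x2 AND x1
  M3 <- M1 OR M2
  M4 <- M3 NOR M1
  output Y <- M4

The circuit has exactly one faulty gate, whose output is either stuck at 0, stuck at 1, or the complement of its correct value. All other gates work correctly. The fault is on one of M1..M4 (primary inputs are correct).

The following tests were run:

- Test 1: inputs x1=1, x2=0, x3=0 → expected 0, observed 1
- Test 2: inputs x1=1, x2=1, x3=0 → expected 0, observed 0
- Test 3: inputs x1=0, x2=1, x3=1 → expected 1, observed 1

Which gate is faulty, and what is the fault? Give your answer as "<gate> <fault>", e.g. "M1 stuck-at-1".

M1 stuck-at-0

Fault-free values for test 1 (x1=1, x2=0, x3=0): M1=1, M2=0, M3=1, M4=0, giving Y=0. Observed 1.
Test 1: faults giving observed 1 are {M1 stuck-at-0, M1 inverted output, M4 stuck-at-1, M4 inverted output}.
Test 2 (x1=1, x2=1, x3=0): fault-free M1=0, M2=1, M3=1, M4=0 → 0; observed 0. Eliminates M4 stuck-at-1, M4 inverted output.
Test 3 (x1=0, x2=1, x3=1): fault-free M1=0, M2=0, M3=0, M4=1 → 1; observed 1. Eliminates M1 inverted output.
Only M1 stuck-at-0 is consistent with every test.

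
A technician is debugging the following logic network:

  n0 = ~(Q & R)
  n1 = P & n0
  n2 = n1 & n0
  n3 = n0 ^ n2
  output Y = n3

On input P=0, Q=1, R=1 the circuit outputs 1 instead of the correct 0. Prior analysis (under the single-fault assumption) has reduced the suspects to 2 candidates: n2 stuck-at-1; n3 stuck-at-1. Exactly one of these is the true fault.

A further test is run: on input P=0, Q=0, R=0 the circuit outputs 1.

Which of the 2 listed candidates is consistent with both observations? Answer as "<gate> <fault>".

n3 stuck-at-1

Evaluate each candidate on input P=0, Q=0, R=0:
  n2 stuck-at-1: n0=1, n1=0, n2=1 [stuck-at-1], n3=0 → 0 — eliminated
  n3 stuck-at-1: n0=1, n1=0, n2=0, n3=1 [stuck-at-1] → 1 — matches
Only n3 stuck-at-1 reproduces the observed 1.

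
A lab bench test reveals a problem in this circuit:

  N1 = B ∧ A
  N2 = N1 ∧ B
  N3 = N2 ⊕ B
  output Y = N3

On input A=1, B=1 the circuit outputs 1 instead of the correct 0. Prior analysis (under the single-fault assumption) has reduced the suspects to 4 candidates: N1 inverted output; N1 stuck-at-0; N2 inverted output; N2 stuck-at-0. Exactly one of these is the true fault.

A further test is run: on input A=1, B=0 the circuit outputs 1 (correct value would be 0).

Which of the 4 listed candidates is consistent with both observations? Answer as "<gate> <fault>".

N2 inverted output

Evaluate each candidate on input A=1, B=0:
  N1 inverted output: N1=1 [inverted output], N2=0, N3=0 → 0 — eliminated
  N1 stuck-at-0: N1=0 [stuck-at-0], N2=0, N3=0 → 0 — eliminated
  N2 inverted output: N1=0, N2=1 [inverted output], N3=1 → 1 — matches
  N2 stuck-at-0: N1=0, N2=0 [stuck-at-0], N3=0 → 0 — eliminated
Only N2 inverted output reproduces the observed 1.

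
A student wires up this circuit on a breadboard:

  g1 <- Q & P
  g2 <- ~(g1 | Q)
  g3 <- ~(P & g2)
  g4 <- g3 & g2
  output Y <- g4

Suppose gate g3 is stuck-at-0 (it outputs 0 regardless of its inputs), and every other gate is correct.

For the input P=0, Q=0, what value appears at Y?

0

Propagate with g3 forced: g1=0, g2=1, g3=0 [stuck-at-0], g4=0.
So Y = 0. (Without the fault it would be 1.)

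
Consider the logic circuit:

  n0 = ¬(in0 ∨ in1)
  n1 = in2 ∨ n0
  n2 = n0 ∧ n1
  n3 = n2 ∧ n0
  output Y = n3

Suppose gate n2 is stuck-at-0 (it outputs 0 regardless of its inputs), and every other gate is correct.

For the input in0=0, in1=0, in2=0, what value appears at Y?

Propagate with n2 forced: n0=1, n1=1, n2=0 [stuck-at-0], n3=0.
So Y = 0. (Without the fault it would be 1.)

0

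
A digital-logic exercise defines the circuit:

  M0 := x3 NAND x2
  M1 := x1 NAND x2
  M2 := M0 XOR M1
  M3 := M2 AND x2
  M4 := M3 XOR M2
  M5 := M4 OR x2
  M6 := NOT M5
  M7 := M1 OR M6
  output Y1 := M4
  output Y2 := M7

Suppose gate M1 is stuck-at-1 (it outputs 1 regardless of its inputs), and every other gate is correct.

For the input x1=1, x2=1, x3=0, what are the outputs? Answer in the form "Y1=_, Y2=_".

Propagate with M1 forced: M0=1, M1=1 [stuck-at-1], M2=0, M3=0, M4=0, M5=1, M6=0, M7=1.
So the outputs are Y1=0, Y2=1. (Without the fault they would be Y1=0, Y2=0.)

Y1=0, Y2=1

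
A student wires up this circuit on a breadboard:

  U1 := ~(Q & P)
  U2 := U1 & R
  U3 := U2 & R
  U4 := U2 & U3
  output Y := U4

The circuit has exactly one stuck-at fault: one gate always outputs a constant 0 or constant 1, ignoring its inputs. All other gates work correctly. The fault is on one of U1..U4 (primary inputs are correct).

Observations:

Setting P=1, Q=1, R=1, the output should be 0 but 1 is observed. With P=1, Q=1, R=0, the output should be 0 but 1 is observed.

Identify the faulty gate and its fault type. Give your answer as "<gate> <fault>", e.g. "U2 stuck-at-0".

U4 stuck-at-1

Fault-free values for test 1 (P=1, Q=1, R=1): U1=0, U2=0, U3=0, U4=0, giving Y=0. Observed 1.
Test 1: faults giving observed 1 are {U1 stuck-at-1, U2 stuck-at-1, U4 stuck-at-1}.
Test 2 (P=1, Q=1, R=0): fault-free U1=0, U2=0, U3=0, U4=0 → 0; observed 1. Eliminates U1 stuck-at-1, U2 stuck-at-1.
Only U4 stuck-at-1 is consistent with every test.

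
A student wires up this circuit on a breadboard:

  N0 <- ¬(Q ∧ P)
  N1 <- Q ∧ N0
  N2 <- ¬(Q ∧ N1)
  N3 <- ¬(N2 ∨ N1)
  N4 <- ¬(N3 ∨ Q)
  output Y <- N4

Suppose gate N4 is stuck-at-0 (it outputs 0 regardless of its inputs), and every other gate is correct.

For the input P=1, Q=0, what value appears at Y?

Propagate with N4 forced: N0=1, N1=0, N2=1, N3=0, N4=0 [stuck-at-0].
So Y = 0. (Without the fault it would be 1.)

0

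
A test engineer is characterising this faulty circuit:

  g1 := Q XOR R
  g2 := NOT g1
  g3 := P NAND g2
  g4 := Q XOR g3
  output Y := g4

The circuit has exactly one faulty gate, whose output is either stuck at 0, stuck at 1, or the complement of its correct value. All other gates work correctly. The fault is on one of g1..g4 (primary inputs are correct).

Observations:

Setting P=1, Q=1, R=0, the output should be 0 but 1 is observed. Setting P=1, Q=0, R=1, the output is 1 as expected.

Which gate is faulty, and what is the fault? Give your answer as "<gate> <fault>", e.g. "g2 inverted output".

g4 stuck-at-1

Fault-free values for test 1 (P=1, Q=1, R=0): g1=1, g2=0, g3=1, g4=0, giving Y=0. Observed 1.
Test 1: faults giving observed 1 are {g1 stuck-at-0, g1 inverted output, g2 stuck-at-1, g2 inverted output, g3 stuck-at-0, g3 inverted output, g4 stuck-at-1, g4 inverted output}.
Test 2 (P=1, Q=0, R=1): fault-free g1=1, g2=0, g3=1, g4=1 → 1; observed 1. Eliminates g1 stuck-at-0, g1 inverted output, g2 stuck-at-1, g2 inverted output, g3 stuck-at-0, g3 inverted output, g4 inverted output.
Only g4 stuck-at-1 is consistent with every test.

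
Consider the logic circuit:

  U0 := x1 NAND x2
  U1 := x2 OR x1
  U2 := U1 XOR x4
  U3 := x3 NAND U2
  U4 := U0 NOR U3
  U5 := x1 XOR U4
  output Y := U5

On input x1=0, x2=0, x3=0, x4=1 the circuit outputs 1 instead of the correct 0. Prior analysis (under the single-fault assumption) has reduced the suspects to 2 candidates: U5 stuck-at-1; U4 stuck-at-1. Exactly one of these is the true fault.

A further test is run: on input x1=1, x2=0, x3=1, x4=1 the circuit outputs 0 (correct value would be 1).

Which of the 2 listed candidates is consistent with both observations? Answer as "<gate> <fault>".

U4 stuck-at-1

Evaluate each candidate on input x1=1, x2=0, x3=1, x4=1:
  U5 stuck-at-1: U0=1, U1=1, U2=0, U3=1, U4=0, U5=1 [stuck-at-1] → 1 — eliminated
  U4 stuck-at-1: U0=1, U1=1, U2=0, U3=1, U4=1 [stuck-at-1], U5=0 → 0 — matches
Only U4 stuck-at-1 reproduces the observed 0.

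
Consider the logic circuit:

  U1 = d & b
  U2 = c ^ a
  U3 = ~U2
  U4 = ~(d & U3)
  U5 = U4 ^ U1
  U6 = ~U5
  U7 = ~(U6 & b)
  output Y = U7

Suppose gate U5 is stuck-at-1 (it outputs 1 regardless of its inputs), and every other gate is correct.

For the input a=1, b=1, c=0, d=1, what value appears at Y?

Propagate with U5 forced: U1=1, U2=1, U3=0, U4=1, U5=1 [stuck-at-1], U6=0, U7=1.
So Y = 1. (Without the fault it would be 0.)

1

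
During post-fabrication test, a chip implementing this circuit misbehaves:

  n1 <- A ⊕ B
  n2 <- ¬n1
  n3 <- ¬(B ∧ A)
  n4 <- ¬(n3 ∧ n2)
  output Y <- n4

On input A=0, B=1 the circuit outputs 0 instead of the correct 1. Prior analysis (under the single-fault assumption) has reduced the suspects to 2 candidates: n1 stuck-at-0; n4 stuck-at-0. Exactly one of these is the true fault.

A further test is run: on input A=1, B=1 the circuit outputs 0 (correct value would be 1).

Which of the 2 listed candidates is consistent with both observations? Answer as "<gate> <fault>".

n4 stuck-at-0

Evaluate each candidate on input A=1, B=1:
  n1 stuck-at-0: n1=0 [stuck-at-0], n2=1, n3=0, n4=1 → 1 — eliminated
  n4 stuck-at-0: n1=0, n2=1, n3=0, n4=0 [stuck-at-0] → 0 — matches
Only n4 stuck-at-0 reproduces the observed 0.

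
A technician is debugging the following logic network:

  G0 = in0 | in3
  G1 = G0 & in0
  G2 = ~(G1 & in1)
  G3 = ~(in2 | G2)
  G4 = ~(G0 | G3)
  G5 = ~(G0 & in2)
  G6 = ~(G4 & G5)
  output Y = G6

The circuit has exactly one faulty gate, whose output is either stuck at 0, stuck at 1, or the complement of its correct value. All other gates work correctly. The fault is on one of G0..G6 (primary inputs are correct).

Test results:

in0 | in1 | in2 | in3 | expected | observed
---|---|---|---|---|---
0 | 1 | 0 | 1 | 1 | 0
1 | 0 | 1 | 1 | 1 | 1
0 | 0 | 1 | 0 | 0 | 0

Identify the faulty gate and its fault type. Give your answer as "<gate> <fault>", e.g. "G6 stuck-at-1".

Fault-free values for test 1 (in0=0, in1=1, in2=0, in3=1): G0=1, G1=0, G2=1, G3=0, G4=0, G5=1, G6=1, giving Y=1. Observed 0.
Test 1: faults giving observed 0 are {G0 stuck-at-0, G0 inverted output, G4 stuck-at-1, G4 inverted output, G6 stuck-at-0, G6 inverted output}.
Test 2 (in0=1, in1=0, in2=1, in3=1): fault-free G0=1, G1=1, G2=1, G3=0, G4=0, G5=0, G6=1 → 1; observed 1. Eliminates G0 stuck-at-0, G0 inverted output, G6 stuck-at-0, G6 inverted output.
Test 3 (in0=0, in1=0, in2=1, in3=0): fault-free G0=0, G1=0, G2=1, G3=0, G4=1, G5=1, G6=0 → 0; observed 0. Eliminates G4 inverted output.
Only G4 stuck-at-1 is consistent with every test.

G4 stuck-at-1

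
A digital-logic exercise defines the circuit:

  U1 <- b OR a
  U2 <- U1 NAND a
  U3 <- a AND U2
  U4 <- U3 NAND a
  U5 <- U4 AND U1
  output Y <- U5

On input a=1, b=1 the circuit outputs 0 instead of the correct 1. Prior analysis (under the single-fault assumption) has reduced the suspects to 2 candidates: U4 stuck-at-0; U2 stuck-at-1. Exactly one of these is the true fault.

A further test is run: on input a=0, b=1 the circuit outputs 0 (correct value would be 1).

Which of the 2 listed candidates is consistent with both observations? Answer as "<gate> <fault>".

Evaluate each candidate on input a=0, b=1:
  U4 stuck-at-0: U1=1, U2=1, U3=0, U4=0 [stuck-at-0], U5=0 → 0 — matches
  U2 stuck-at-1: U1=1, U2=1 [stuck-at-1], U3=0, U4=1, U5=1 → 1 — eliminated
Only U4 stuck-at-0 reproduces the observed 0.

U4 stuck-at-0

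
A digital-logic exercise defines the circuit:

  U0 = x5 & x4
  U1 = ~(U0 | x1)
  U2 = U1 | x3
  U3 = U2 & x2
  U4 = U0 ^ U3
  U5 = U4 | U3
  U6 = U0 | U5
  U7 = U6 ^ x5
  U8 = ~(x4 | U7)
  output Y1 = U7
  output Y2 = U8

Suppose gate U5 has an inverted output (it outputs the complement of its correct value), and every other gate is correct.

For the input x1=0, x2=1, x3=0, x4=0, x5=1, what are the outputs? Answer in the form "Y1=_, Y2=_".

Y1=1, Y2=0

Propagate with U5 forced: U0=0, U1=1, U2=1, U3=1, U4=1, U5=0 [inverted output], U6=0, U7=1, U8=0.
So the outputs are Y1=1, Y2=0. (Without the fault they would be Y1=0, Y2=1.)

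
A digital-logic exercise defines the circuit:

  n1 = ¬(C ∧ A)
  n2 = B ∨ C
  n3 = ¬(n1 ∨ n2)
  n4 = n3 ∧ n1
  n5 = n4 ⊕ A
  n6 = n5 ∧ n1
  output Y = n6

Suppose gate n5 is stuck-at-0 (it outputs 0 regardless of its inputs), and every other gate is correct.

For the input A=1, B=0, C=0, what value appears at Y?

0

Propagate with n5 forced: n1=1, n2=0, n3=0, n4=0, n5=0 [stuck-at-0], n6=0.
So Y = 0. (Without the fault it would be 1.)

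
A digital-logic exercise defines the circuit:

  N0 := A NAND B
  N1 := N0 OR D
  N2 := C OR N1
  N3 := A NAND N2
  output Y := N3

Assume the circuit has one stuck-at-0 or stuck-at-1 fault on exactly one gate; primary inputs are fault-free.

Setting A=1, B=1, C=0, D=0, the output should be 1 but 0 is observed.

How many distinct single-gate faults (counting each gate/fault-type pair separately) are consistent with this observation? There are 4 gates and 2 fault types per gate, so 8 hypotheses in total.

Fault-free: N0=0, N1=0, N2=0, N3=1 → 1. Observed 0.
  N0 stuck-at-0: output 1 ✗
  N0 stuck-at-1: output 0 ✓
  N1 stuck-at-0: output 1 ✗
  N1 stuck-at-1: output 0 ✓
  N2 stuck-at-0: output 1 ✗
  N2 stuck-at-1: output 0 ✓
  N3 stuck-at-0: output 0 ✓
  N3 stuck-at-1: output 1 ✗
Consistent faults: {N0 stuck-at-1, N1 stuck-at-1, N2 stuck-at-1, N3 stuck-at-0} — 4 in all.

4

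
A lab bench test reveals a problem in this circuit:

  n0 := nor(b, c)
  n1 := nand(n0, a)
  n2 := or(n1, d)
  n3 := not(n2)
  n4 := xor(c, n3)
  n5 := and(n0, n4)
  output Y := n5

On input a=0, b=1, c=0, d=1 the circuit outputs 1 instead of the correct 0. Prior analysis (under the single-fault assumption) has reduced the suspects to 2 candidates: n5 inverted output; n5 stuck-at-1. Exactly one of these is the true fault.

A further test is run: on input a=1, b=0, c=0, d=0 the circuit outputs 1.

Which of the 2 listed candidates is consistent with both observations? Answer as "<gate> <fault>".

n5 stuck-at-1

Evaluate each candidate on input a=1, b=0, c=0, d=0:
  n5 inverted output: n0=1, n1=0, n2=0, n3=1, n4=1, n5=0 [inverted output] → 0 — eliminated
  n5 stuck-at-1: n0=1, n1=0, n2=0, n3=1, n4=1, n5=1 [stuck-at-1] → 1 — matches
Only n5 stuck-at-1 reproduces the observed 1.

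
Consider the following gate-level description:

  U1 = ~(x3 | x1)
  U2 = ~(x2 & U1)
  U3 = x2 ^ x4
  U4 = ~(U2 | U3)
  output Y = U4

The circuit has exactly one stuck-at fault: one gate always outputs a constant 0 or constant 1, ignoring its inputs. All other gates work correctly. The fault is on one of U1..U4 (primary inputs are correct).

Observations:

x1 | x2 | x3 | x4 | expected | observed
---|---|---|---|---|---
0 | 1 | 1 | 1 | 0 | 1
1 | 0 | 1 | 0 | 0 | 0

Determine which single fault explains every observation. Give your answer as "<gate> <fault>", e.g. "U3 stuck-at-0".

U1 stuck-at-1

Fault-free values for test 1 (x1=0, x2=1, x3=1, x4=1): U1=0, U2=1, U3=0, U4=0, giving Y=0. Observed 1.
Test 1: faults giving observed 1 are {U1 stuck-at-1, U2 stuck-at-0, U4 stuck-at-1}.
Test 2 (x1=1, x2=0, x3=1, x4=0): fault-free U1=0, U2=1, U3=0, U4=0 → 0; observed 0. Eliminates U2 stuck-at-0, U4 stuck-at-1.
Only U1 stuck-at-1 is consistent with every test.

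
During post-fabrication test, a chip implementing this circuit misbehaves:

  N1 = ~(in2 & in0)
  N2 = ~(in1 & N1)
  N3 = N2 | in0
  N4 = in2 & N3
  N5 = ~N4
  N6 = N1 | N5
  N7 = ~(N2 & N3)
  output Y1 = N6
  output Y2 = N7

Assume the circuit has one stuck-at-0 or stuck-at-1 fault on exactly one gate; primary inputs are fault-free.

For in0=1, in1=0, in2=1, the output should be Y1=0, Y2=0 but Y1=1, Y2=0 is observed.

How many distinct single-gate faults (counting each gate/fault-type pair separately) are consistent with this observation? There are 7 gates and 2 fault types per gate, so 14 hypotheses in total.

Fault-free: N1=0, N2=1, N3=1, N4=1, N5=0, N6=0, N7=0 → Y1=0, Y2=0. Observed Y1=1, Y2=0.
  N1 stuck-at-0: output Y1=0, Y2=0 ✗
  N1 stuck-at-1: output Y1=1, Y2=0 ✓
  N2 stuck-at-0: output Y1=0, Y2=1 ✗
  N2 stuck-at-1: output Y1=0, Y2=0 ✗
  N3 stuck-at-0: output Y1=1, Y2=1 ✗
  N3 stuck-at-1: output Y1=0, Y2=0 ✗
  N4 stuck-at-0: output Y1=1, Y2=0 ✓
  N4 stuck-at-1: output Y1=0, Y2=0 ✗
  N5 stuck-at-0: output Y1=0, Y2=0 ✗
  N5 stuck-at-1: output Y1=1, Y2=0 ✓
  N6 stuck-at-0: output Y1=0, Y2=0 ✗
  N6 stuck-at-1: output Y1=1, Y2=0 ✓
  N7 stuck-at-0: output Y1=0, Y2=0 ✗
  N7 stuck-at-1: output Y1=0, Y2=1 ✗
Consistent faults: {N1 stuck-at-1, N4 stuck-at-0, N5 stuck-at-1, N6 stuck-at-1} — 4 in all.

4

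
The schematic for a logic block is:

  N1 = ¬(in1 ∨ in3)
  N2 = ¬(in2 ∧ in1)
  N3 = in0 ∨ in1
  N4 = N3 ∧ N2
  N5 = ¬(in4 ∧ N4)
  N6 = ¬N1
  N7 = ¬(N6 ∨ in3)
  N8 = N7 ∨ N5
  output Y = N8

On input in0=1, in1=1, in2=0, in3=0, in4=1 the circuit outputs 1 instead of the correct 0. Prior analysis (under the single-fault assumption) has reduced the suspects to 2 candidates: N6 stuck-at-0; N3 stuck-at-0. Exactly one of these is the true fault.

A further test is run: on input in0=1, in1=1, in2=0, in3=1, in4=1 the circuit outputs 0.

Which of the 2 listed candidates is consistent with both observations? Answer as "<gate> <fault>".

N6 stuck-at-0

Evaluate each candidate on input in0=1, in1=1, in2=0, in3=1, in4=1:
  N6 stuck-at-0: N1=0, N2=1, N3=1, N4=1, N5=0, N6=0 [stuck-at-0], N7=0, N8=0 → 0 — matches
  N3 stuck-at-0: N1=0, N2=1, N3=0 [stuck-at-0], N4=0, N5=1, N6=1, N7=0, N8=1 → 1 — eliminated
Only N6 stuck-at-0 reproduces the observed 0.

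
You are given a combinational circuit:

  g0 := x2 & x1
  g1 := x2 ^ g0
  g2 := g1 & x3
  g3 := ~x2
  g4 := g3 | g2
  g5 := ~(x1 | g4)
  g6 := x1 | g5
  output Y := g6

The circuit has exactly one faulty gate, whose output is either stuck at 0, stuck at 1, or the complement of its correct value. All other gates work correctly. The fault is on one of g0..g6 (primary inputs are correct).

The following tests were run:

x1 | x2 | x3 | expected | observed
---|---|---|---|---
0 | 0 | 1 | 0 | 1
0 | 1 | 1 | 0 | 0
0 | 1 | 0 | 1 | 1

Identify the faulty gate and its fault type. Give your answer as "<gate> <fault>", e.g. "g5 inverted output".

Fault-free values for test 1 (x1=0, x2=0, x3=1): g0=0, g1=0, g2=0, g3=1, g4=1, g5=0, g6=0, giving Y=0. Observed 1.
Test 1: faults giving observed 1 are {g3 stuck-at-0, g3 inverted output, g4 stuck-at-0, g4 inverted output, g5 stuck-at-1, g5 inverted output, g6 stuck-at-1, g6 inverted output}.
Test 2 (x1=0, x2=1, x3=1): fault-free g0=0, g1=1, g2=1, g3=0, g4=1, g5=0, g6=0 → 0; observed 0. Eliminates g4 stuck-at-0, g4 inverted output, g5 stuck-at-1, g5 inverted output, g6 stuck-at-1, g6 inverted output.
Test 3 (x1=0, x2=1, x3=0): fault-free g0=0, g1=1, g2=0, g3=0, g4=0, g5=1, g6=1 → 1; observed 1. Eliminates g3 inverted output.
Only g3 stuck-at-0 is consistent with every test.

g3 stuck-at-0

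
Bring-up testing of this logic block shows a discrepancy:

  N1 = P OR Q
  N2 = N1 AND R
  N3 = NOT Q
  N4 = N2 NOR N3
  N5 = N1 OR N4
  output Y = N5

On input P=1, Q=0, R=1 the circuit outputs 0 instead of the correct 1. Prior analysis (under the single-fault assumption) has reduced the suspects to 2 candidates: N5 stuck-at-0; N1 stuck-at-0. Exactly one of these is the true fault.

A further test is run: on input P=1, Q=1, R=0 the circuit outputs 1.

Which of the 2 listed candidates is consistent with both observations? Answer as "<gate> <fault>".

Evaluate each candidate on input P=1, Q=1, R=0:
  N5 stuck-at-0: N1=1, N2=0, N3=0, N4=1, N5=0 [stuck-at-0] → 0 — eliminated
  N1 stuck-at-0: N1=0 [stuck-at-0], N2=0, N3=0, N4=1, N5=1 → 1 — matches
Only N1 stuck-at-0 reproduces the observed 1.

N1 stuck-at-0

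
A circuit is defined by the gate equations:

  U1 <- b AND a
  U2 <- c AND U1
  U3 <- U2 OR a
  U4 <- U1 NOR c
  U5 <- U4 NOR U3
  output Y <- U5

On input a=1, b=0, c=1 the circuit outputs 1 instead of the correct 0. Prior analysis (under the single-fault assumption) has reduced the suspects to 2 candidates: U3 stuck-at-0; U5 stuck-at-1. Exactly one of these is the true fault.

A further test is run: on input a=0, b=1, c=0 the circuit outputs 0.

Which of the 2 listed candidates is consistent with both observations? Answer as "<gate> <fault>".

Evaluate each candidate on input a=0, b=1, c=0:
  U3 stuck-at-0: U1=0, U2=0, U3=0 [stuck-at-0], U4=1, U5=0 → 0 — matches
  U5 stuck-at-1: U1=0, U2=0, U3=0, U4=1, U5=1 [stuck-at-1] → 1 — eliminated
Only U3 stuck-at-0 reproduces the observed 0.

U3 stuck-at-0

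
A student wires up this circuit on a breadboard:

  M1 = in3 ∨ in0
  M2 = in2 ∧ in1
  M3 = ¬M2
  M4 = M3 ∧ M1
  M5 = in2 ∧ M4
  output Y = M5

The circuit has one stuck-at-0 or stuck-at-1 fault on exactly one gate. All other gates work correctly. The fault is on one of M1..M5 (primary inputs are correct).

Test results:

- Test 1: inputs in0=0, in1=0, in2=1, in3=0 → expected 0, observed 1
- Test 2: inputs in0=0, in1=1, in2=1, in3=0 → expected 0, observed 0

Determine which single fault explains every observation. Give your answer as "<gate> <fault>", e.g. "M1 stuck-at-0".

M1 stuck-at-1

Fault-free values for test 1 (in0=0, in1=0, in2=1, in3=0): M1=0, M2=0, M3=1, M4=0, M5=0, giving Y=0. Observed 1.
Test 1: faults giving observed 1 are {M1 stuck-at-1, M4 stuck-at-1, M5 stuck-at-1}.
Test 2 (in0=0, in1=1, in2=1, in3=0): fault-free M1=0, M2=1, M3=0, M4=0, M5=0 → 0; observed 0. Eliminates M4 stuck-at-1, M5 stuck-at-1.
Only M1 stuck-at-1 is consistent with every test.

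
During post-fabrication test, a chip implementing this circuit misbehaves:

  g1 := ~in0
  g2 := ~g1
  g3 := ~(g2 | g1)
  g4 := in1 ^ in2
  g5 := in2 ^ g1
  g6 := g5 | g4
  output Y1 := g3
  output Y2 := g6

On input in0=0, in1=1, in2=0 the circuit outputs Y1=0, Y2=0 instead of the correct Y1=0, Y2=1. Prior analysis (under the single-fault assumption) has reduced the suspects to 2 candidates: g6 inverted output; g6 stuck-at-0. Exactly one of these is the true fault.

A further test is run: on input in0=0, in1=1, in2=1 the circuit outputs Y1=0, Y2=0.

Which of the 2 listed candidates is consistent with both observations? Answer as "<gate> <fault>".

g6 stuck-at-0

Evaluate each candidate on input in0=0, in1=1, in2=1:
  g6 inverted output: g1=1, g2=0, g3=0, g4=0, g5=0, g6=1 [inverted output] → Y1=0, Y2=1 — eliminated
  g6 stuck-at-0: g1=1, g2=0, g3=0, g4=0, g5=0, g6=0 [stuck-at-0] → Y1=0, Y2=0 — matches
Only g6 stuck-at-0 reproduces the observed Y1=0, Y2=0.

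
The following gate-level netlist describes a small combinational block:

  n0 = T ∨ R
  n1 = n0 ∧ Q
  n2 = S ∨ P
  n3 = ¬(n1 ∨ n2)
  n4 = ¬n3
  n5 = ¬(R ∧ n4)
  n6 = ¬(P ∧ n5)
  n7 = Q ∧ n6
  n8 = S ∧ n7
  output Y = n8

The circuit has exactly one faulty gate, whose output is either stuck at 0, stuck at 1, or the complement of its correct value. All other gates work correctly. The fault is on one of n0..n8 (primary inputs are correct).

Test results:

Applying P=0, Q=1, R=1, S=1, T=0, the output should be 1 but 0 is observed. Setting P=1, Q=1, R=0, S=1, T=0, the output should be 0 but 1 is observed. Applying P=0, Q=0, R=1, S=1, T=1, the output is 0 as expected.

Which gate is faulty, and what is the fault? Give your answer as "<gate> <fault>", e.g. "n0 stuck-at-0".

Fault-free values for test 1 (P=0, Q=1, R=1, S=1, T=0): n0=1, n1=1, n2=1, n3=0, n4=1, n5=0, n6=1, n7=1, n8=1, giving Y=1. Observed 0.
Test 1: faults giving observed 0 are {n6 stuck-at-0, n6 inverted output, n7 stuck-at-0, n7 inverted output, n8 stuck-at-0, n8 inverted output}.
Test 2 (P=1, Q=1, R=0, S=1, T=0): fault-free n0=0, n1=0, n2=1, n3=0, n4=1, n5=1, n6=0, n7=0, n8=0 → 0; observed 1. Eliminates n6 stuck-at-0, n7 stuck-at-0, n8 stuck-at-0.
Test 3 (P=0, Q=0, R=1, S=1, T=1): fault-free n0=1, n1=0, n2=1, n3=0, n4=1, n5=0, n6=1, n7=0, n8=0 → 0; observed 0. Eliminates n7 inverted output, n8 inverted output.
Only n6 inverted output is consistent with every test.

n6 inverted output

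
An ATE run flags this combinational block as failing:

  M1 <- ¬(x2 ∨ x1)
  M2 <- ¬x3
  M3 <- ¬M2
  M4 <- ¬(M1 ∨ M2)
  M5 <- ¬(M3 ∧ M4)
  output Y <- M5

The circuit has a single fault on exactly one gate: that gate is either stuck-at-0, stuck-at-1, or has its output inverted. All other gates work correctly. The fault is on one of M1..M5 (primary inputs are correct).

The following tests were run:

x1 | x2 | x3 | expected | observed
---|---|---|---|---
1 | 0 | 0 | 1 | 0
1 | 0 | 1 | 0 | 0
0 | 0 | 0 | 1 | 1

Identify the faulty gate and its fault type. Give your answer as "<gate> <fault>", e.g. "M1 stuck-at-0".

M2 stuck-at-0

Fault-free values for test 1 (x1=1, x2=0, x3=0): M1=0, M2=1, M3=0, M4=0, M5=1, giving Y=1. Observed 0.
Test 1: faults giving observed 0 are {M2 stuck-at-0, M2 inverted output, M5 stuck-at-0, M5 inverted output}.
Test 2 (x1=1, x2=0, x3=1): fault-free M1=0, M2=0, M3=1, M4=1, M5=0 → 0; observed 0. Eliminates M2 inverted output, M5 inverted output.
Test 3 (x1=0, x2=0, x3=0): fault-free M1=1, M2=1, M3=0, M4=0, M5=1 → 1; observed 1. Eliminates M5 stuck-at-0.
Only M2 stuck-at-0 is consistent with every test.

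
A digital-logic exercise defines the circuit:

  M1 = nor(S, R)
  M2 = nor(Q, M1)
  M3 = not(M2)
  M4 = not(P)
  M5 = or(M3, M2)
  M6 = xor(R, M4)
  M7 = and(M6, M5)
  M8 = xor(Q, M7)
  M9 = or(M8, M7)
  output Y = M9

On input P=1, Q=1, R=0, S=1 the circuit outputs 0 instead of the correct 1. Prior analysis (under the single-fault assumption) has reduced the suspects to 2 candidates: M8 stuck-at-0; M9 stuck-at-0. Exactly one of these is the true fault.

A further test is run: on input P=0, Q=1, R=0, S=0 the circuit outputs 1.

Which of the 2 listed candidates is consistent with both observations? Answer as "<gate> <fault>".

Evaluate each candidate on input P=0, Q=1, R=0, S=0:
  M8 stuck-at-0: M1=1, M2=0, M3=1, M4=1, M5=1, M6=1, M7=1, M8=0 [stuck-at-0], M9=1 → 1 — matches
  M9 stuck-at-0: M1=1, M2=0, M3=1, M4=1, M5=1, M6=1, M7=1, M8=0, M9=0 [stuck-at-0] → 0 — eliminated
Only M8 stuck-at-0 reproduces the observed 1.

M8 stuck-at-0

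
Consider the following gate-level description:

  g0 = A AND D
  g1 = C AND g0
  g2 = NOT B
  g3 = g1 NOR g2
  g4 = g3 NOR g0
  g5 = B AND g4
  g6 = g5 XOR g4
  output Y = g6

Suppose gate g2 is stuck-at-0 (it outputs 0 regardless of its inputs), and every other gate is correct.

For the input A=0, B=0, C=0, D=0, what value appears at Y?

0

Propagate with g2 forced: g0=0, g1=0, g2=0 [stuck-at-0], g3=1, g4=0, g5=0, g6=0.
So Y = 0. (Without the fault it would be 1.)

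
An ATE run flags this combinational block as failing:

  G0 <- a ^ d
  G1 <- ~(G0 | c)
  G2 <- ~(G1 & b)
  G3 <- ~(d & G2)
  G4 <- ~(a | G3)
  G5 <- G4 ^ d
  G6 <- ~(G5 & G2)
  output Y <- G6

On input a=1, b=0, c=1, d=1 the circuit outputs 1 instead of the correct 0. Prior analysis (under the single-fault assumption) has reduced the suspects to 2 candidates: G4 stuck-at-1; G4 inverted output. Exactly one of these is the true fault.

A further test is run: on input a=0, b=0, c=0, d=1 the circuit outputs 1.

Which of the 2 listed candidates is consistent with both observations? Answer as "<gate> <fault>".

G4 stuck-at-1

Evaluate each candidate on input a=0, b=0, c=0, d=1:
  G4 stuck-at-1: G0=1, G1=0, G2=1, G3=0, G4=1 [stuck-at-1], G5=0, G6=1 → 1 — matches
  G4 inverted output: G0=1, G1=0, G2=1, G3=0, G4=0 [inverted output], G5=1, G6=0 → 0 — eliminated
Only G4 stuck-at-1 reproduces the observed 1.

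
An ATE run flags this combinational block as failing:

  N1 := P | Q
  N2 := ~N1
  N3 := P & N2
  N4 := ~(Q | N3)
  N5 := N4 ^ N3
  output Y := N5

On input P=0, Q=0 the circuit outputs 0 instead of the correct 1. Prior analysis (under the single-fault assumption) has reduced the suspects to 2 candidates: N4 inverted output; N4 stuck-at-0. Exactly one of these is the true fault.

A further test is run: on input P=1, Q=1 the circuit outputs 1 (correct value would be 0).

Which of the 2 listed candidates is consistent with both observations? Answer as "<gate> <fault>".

N4 inverted output

Evaluate each candidate on input P=1, Q=1:
  N4 inverted output: N1=1, N2=0, N3=0, N4=1 [inverted output], N5=1 → 1 — matches
  N4 stuck-at-0: N1=1, N2=0, N3=0, N4=0 [stuck-at-0], N5=0 → 0 — eliminated
Only N4 inverted output reproduces the observed 1.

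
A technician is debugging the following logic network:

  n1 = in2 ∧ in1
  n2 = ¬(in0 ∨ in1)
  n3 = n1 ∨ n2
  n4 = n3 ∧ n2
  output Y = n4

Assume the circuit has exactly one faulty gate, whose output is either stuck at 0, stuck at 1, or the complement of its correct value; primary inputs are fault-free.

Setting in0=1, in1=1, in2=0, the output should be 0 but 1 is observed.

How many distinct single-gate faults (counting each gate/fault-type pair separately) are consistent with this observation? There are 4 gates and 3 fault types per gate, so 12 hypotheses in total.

Fault-free: n1=0, n2=0, n3=0, n4=0 → 0. Observed 1.
  n1 stuck-at-0: output 0 ✗
  n1 stuck-at-1: output 0 ✗
  n1 inverted output: output 0 ✗
  n2 stuck-at-0: output 0 ✗
  n2 stuck-at-1: output 1 ✓
  n2 inverted output: output 1 ✓
  n3 stuck-at-0: output 0 ✗
  n3 stuck-at-1: output 0 ✗
  n3 inverted output: output 0 ✗
  n4 stuck-at-0: output 0 ✗
  n4 stuck-at-1: output 1 ✓
  n4 inverted output: output 1 ✓
Consistent faults: {n2 stuck-at-1, n2 inverted output, n4 stuck-at-1, n4 inverted output} — 4 in all.

4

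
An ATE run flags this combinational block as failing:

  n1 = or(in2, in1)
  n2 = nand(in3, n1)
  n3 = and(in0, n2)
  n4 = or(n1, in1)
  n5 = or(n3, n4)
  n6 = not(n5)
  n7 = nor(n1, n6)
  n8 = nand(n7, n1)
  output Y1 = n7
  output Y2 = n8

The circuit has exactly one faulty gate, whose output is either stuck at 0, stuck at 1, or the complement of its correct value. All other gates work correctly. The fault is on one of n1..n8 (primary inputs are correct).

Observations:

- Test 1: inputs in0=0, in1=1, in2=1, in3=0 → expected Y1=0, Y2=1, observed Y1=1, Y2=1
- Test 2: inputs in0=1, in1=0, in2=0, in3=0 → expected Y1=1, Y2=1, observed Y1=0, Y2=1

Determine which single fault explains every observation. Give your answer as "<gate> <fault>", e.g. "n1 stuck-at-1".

n1 inverted output

Fault-free values for test 1 (in0=0, in1=1, in2=1, in3=0): n1=1, n2=1, n3=0, n4=1, n5=1, n6=0, n7=0, n8=1, giving Y1=0, Y2=1. Observed Y1=1, Y2=1.
Test 1: faults giving observed Y1=1, Y2=1 are {n1 stuck-at-0, n1 inverted output}.
Test 2 (in0=1, in1=0, in2=0, in3=0): fault-free n1=0, n2=1, n3=1, n4=0, n5=1, n6=0, n7=1, n8=1 → Y1=1, Y2=1; observed Y1=0, Y2=1. Eliminates n1 stuck-at-0.
Only n1 inverted output is consistent with every test.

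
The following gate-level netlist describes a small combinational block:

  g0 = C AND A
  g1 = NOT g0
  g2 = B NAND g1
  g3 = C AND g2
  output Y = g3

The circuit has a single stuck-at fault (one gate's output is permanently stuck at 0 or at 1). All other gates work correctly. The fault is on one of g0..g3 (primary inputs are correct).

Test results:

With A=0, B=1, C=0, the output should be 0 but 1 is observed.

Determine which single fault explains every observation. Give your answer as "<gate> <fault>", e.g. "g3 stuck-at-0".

g3 stuck-at-1

Fault-free values for test 1 (A=0, B=1, C=0): g0=0, g1=1, g2=0, g3=0, giving Y=0. Observed 1.
Test 1: faults giving observed 1 are {g3 stuck-at-1}.
Only g3 stuck-at-1 is consistent with every test.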